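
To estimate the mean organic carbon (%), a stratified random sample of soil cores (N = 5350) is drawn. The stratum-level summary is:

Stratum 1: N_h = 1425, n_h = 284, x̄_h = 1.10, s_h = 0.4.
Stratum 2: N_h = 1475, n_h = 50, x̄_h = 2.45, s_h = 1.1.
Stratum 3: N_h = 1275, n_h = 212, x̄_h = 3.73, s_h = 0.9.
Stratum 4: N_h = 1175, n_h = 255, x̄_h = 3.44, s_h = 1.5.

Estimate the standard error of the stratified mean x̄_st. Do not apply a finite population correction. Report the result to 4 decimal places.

V̂(x̄_st) = Σ W_h² s_h²/n_h, with W_h = N_h/N and N = 5350:
  stratum 1: (1425/5350)²·0.4²/284 = 3.9969e-05
  stratum 2: (1475/5350)²·1.1²/50 = 0.00183947
  stratum 3: (1275/5350)²·0.9²/212 = 0.000217001
  stratum 4: (1175/5350)²·1.5²/255 = 0.000425609
V̂(x̄_st) = 0.00252205
SE(x̄_st) = √0.00252205 = 0.05022

SE(x̄_st) ≈ 0.0502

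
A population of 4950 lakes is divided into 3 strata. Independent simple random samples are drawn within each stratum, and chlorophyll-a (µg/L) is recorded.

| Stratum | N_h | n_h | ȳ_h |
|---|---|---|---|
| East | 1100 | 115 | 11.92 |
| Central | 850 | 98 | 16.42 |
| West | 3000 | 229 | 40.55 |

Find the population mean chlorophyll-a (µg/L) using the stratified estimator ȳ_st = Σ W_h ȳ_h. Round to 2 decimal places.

ȳ_st ≈ 30.04

N = Σ N_h = 4950. Stratum weights W_h = N_h/N.
ȳ_st = (1100·11.92 + 850·16.42 + 3000·40.55) / 4950 = 30.0442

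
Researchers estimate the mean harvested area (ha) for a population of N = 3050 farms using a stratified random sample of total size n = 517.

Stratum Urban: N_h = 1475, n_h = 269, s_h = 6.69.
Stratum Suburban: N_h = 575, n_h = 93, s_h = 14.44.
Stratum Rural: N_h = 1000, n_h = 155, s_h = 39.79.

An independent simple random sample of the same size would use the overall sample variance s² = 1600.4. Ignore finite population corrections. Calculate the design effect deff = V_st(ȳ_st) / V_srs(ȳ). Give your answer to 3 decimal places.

V̂(ȳ_st) = Σ W_h² s_h²/n_h, with W_h = N_h/N and N = 3050:
  stratum Urban: (1475/3050)²·6.69²/269 = 0.0389121
  stratum Suburban: (575/3050)²·14.44²/93 = 0.079687
  stratum Rural: (1000/3050)²·39.79²/155 = 1.09804
V_st = 1.21663
V_srs = s²/n = 1600.4/517 = 3.09555
deff = V_st / V_srs = 1.21663/3.09555 = 0.3930

deff ≈ 0.393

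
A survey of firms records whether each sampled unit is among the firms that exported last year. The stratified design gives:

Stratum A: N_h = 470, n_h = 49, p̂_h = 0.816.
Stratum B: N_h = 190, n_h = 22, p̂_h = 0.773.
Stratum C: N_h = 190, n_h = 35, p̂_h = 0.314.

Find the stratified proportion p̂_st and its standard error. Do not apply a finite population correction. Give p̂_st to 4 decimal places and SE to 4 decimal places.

p̂_st ≈ 0.6942, SE ≈ 0.0411

N = 850; stratum weights W_h = N_h/N.
p̂_st = Σ W_h p̂_h = (470·0.816 + 190·0.773 + 190·0.314)/850 = 0.69418
V̂(p̂_st) = Σ W_h² p̂_h(1−p̂_h)/(n_h−1):
  stratum A: (470/850)²·0.816·0.184/48 = 0.000956367
  stratum B: (190/850)²·0.773·0.227/21 = 0.000417499
  stratum C: (190/850)²·0.314·0.686/34 = 0.000316551
V̂(p̂_st) = 0.00169042; SE = √V̂ = 0.0411147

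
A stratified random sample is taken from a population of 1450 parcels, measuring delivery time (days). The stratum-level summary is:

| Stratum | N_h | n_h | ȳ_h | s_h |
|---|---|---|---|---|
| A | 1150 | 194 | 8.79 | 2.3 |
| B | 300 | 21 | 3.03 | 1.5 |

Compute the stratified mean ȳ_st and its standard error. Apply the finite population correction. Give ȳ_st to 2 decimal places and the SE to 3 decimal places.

ȳ_st = Σ W_h ȳ_h = (1150·8.79 + 300·3.03)/1450 = 7.59828
V̂(ȳ_st) = Σ W_h² (1 − n_h/N_h) s_h²/n_h, with W_h = N_h/N and N = 1450:
  stratum A: (1150/1450)²·(1 − 194/1150)·2.3²/194 = 0.0142585
  stratum B: (300/1450)²·(1 − 21/300)·1.5²/21 = 0.00426533
V̂(ȳ_st) = 0.0185238
SE(ȳ_st) = √0.0185238 = 0.136102

ȳ_st ≈ 7.60, SE ≈ 0.136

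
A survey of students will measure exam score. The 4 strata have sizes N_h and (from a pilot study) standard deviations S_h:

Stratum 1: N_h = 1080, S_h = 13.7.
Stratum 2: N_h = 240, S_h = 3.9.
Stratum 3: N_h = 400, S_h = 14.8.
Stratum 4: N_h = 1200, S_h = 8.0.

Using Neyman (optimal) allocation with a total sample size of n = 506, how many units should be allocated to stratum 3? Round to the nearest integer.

96

Neyman allocation: n_h = n · N_h S_h / Σ N_i S_i, with n = 506.
  stratum 1: N_h·S_h = 1080·13.7 = 14796.00
  stratum 2: N_h·S_h = 240·3.9 = 936.00
  stratum 3: N_h·S_h = 400·14.8 = 5920.00
  stratum 4: N_h·S_h = 1200·8.0 = 9600.00
Σ N_h S_h = 31252.00
n for stratum 3 = 506·5920.00/31252.00 = 95.851 → 96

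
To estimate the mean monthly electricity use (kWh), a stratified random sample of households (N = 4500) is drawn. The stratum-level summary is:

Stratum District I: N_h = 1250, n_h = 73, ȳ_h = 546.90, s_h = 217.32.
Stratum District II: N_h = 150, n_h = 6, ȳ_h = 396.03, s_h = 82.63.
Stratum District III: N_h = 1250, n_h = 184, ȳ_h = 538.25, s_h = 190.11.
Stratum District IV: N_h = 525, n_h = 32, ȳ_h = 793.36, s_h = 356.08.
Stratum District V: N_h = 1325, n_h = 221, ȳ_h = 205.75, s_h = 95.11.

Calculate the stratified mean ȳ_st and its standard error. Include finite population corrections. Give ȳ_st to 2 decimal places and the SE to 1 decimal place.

ȳ_st ≈ 467.77, SE ≈ 10.7

ȳ_st = Σ W_h ȳ_h = (1250·546.90 + 150·396.03 + 1250·538.25 + 525·793.36 + 1325·205.75)/4500 = 467.77217
V̂(ȳ_st) = Σ W_h² (1 − n_h/N_h) s_h²/n_h, with W_h = N_h/N and N = 4500:
  stratum District I: (1250/4500)²·(1 − 73/1250)·217.32²/73 = 47.0043
  stratum District II: (150/4500)²·(1 − 6/150)·82.63²/6 = 1.21382
  stratum District III: (1250/4500)²·(1 − 184/1250)·190.11²/184 = 12.9251
  stratum District IV: (525/4500)²·(1 − 32/525)·356.08²/32 = 50.6438
  stratum District V: (1325/4500)²·(1 − 221/1325)·95.11²/221 = 2.95679
V̂(ȳ_st) = 114.744
SE(ȳ_st) = √114.744 = 10.7119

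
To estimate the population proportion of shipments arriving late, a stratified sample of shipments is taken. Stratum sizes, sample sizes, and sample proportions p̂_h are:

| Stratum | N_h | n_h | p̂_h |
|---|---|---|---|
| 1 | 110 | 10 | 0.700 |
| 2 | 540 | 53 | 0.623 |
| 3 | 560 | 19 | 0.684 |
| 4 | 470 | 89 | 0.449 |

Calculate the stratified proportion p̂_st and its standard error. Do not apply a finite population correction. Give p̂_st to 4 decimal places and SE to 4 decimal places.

p̂_st ≈ 0.5997, SE ≈ 0.0461

N = 1680; stratum weights W_h = N_h/N.
p̂_st = Σ W_h p̂_h = (110·0.700 + 540·0.623 + 560·0.684 + 470·0.449)/1680 = 0.59970
V̂(p̂_st) = Σ W_h² p̂_h(1−p̂_h)/(n_h−1):
  stratum 1: (110/1680)²·0.700·0.300/9 = 0.000100033
  stratum 2: (540/1680)²·0.623·0.377/52 = 0.000466654
  stratum 3: (560/1680)²·0.684·0.316/18 = 0.00133422
  stratum 4: (470/1680)²·0.449·0.551/88 = 0.000220035
V̂(p̂_st) = 0.00212094; SE = √V̂ = 0.0460537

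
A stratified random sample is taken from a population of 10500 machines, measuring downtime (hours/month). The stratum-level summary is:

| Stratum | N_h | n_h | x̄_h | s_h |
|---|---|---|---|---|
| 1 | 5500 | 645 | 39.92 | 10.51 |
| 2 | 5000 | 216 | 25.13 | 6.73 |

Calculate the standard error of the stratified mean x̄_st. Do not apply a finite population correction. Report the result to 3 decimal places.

SE(x̄_st) ≈ 0.307

V̂(x̄_st) = Σ W_h² s_h²/n_h, with W_h = N_h/N and N = 10500:
  stratum 1: (5500/10500)²·10.51²/645 = 0.0469886
  stratum 2: (5000/10500)²·6.73²/216 = 0.0475486
V̂(x̄_st) = 0.0945372
SE(x̄_st) = √0.0945372 = 0.307469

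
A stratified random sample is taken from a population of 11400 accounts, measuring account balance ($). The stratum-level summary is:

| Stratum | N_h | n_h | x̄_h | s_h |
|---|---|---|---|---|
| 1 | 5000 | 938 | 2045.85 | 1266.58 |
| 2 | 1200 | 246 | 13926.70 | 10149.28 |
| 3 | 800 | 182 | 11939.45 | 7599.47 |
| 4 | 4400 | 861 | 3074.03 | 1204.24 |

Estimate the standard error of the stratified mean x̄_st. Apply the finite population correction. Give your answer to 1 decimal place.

SE(x̄_st) ≈ 73.2

V̂(x̄_st) = Σ W_h² (1 − n_h/N_h) s_h²/n_h, with W_h = N_h/N and N = 11400:
  stratum 1: (5000/11400)²·(1 − 938/5000)·1266.58²/938 = 267.278
  stratum 2: (1200/11400)²·(1 − 246/1200)·10149.28²/246 = 3688.55
  stratum 3: (800/11400)²·(1 − 182/800)·7599.47²/182 = 1207.16
  stratum 4: (4400/11400)²·(1 − 861/4400)·1204.24²/861 = 201.812
V̂(x̄_st) = 5364.79
SE(x̄_st) = √5364.79 = 73.2448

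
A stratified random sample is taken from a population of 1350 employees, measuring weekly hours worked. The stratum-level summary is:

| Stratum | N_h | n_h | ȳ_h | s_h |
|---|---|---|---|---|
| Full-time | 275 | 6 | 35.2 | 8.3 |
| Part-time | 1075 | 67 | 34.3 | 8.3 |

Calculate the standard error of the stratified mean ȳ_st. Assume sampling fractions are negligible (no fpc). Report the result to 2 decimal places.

SE(ȳ_st) ≈ 1.06

V̂(ȳ_st) = Σ W_h² s_h²/n_h, with W_h = N_h/N and N = 1350:
  stratum Full-time: (275/1350)²·8.3²/6 = 0.476434
  stratum Part-time: (1075/1350)²·8.3²/67 = 0.651975
V̂(ȳ_st) = 1.12841
SE(ȳ_st) = √1.12841 = 1.06227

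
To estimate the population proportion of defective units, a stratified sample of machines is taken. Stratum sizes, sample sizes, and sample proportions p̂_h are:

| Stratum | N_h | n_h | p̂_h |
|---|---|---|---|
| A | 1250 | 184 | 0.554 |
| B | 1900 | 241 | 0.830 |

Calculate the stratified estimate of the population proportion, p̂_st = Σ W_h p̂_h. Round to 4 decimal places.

N = 3150; stratum weights W_h = N_h/N.
p̂_st = Σ W_h p̂_h = (1250·0.554 + 1900·0.830)/3150 = 0.72048

p̂_st ≈ 0.7205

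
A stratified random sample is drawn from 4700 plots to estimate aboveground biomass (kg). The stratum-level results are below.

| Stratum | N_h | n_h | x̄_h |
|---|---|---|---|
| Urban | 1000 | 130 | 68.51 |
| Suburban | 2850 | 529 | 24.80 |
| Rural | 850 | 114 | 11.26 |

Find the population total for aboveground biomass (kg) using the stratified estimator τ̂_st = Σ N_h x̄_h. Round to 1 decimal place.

τ̂_st ≈ 148761.0

τ̂_st = Σ N_h x̄_h = 1000·68.51 + 2850·24.80 + 850·11.26 = 148761.0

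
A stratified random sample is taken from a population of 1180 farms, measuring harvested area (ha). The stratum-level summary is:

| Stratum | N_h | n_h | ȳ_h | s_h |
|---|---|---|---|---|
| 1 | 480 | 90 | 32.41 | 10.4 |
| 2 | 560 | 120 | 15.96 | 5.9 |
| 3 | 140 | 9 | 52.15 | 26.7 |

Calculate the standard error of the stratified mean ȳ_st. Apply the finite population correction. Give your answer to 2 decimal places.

V̂(ȳ_st) = Σ W_h² (1 − n_h/N_h) s_h²/n_h, with W_h = N_h/N and N = 1180:
  stratum 1: (480/1180)²·(1 − 90/480)·10.4²/90 = 0.161572
  stratum 2: (560/1180)²·(1 − 120/560)·5.9²/120 = 0.0513333
  stratum 3: (140/1180)²·(1 − 9/140)·26.7²/9 = 1.04331
V̂(ȳ_st) = 1.25622
SE(ȳ_st) = √1.25622 = 1.12081

SE(ȳ_st) ≈ 1.12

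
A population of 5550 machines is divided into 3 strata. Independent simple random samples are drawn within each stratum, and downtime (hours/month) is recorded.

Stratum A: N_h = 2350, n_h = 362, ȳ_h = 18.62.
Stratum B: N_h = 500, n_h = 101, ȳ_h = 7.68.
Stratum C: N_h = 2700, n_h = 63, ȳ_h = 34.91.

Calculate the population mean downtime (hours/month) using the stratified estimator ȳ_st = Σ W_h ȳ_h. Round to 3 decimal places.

ȳ_st ≈ 25.559

N = Σ N_h = 5550. Stratum weights W_h = N_h/N.
ȳ_st = (2350·18.62 + 500·7.68 + 2700·34.91) / 5550 = 25.55928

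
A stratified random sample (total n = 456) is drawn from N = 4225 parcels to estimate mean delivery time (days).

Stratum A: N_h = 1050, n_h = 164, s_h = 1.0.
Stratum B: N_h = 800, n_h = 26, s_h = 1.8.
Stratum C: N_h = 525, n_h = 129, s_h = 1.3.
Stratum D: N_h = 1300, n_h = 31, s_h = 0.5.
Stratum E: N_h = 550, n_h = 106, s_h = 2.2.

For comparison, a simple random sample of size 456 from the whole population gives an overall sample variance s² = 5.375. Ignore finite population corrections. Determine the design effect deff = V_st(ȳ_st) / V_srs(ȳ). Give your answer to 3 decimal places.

V̂(ȳ_st) = Σ W_h² s_h²/n_h, with W_h = N_h/N and N = 4225:
  stratum A: (1050/4225)²·1.0²/164 = 0.000376601
  stratum B: (800/4225)²·1.8²/26 = 0.00446785
  stratum C: (525/4225)²·1.3²/129 = 0.000202284
  stratum D: (1300/4225)²·0.5²/31 = 0.000763504
  stratum E: (550/4225)²·2.2²/106 = 0.000773769
V_st = 0.00658401
V_srs = s²/n = 5.375/456 = 0.0117873
deff = V_st / V_srs = 0.00658401/0.0117873 = 0.5586

deff ≈ 0.559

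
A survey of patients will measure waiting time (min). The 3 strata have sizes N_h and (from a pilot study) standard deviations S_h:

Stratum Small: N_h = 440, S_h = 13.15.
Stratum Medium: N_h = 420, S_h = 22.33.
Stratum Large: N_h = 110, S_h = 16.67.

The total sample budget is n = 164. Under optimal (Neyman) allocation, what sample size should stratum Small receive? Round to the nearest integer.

Neyman allocation: n_h = n · N_h S_h / Σ N_i S_i, with n = 164.
  stratum Small: N_h·S_h = 440·13.15 = 5786.00
  stratum Medium: N_h·S_h = 420·22.33 = 9378.60
  stratum Large: N_h·S_h = 110·16.67 = 1833.70
Σ N_h S_h = 16998.30
n for stratum Small = 164·5786.00/16998.30 = 55.823 → 56

56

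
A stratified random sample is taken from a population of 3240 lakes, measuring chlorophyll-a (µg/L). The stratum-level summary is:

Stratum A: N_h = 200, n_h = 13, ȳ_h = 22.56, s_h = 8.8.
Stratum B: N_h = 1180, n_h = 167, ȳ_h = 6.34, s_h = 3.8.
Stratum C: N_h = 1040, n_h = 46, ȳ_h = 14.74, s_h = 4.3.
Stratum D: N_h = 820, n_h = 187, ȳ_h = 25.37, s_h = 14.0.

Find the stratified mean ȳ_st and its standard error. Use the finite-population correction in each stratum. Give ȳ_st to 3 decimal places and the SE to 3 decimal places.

ȳ_st = Σ W_h ȳ_h = (200·22.56 + 1180·6.34 + 1040·14.74 + 820·25.37)/3240 = 14.85377
V̂(ȳ_st) = Σ W_h² (1 − n_h/N_h) s_h²/n_h, with W_h = N_h/N and N = 3240:
  stratum A: (200/3240)²·(1 − 13/200)·8.8²/13 = 0.0212228
  stratum B: (1180/3240)²·(1 − 167/1180)·3.8²/167 = 0.00984583
  stratum C: (1040/3240)²·(1 − 46/1040)·4.3²/46 = 0.039583
  stratum D: (820/3240)²·(1 − 187/820)·14.0²/187 = 0.0518253
V̂(ȳ_st) = 0.122477
SE(ȳ_st) = √0.122477 = 0.349967

ȳ_st ≈ 14.854, SE ≈ 0.350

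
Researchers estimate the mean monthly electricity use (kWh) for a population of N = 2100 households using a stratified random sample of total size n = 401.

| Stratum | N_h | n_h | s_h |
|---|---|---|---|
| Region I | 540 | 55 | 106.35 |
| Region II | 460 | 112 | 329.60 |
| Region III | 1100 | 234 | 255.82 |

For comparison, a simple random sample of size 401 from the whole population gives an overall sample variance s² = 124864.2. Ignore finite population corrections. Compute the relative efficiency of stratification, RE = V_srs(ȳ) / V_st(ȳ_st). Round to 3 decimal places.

V̂(ȳ_st) = Σ W_h² s_h²/n_h, with W_h = N_h/N and N = 2100:
  stratum Region I: (540/2100)²·106.35²/55 = 13.5976
  stratum Region II: (460/2100)²·329.60²/112 = 46.5408
  stratum Region III: (1100/2100)²·255.82²/234 = 76.7361
V_st = 136.874
V_srs = s²/n = 124864.2/401 = 311.382
Relative efficiency = V_srs / V_st = 311.382/136.874 = 2.2749

RE ≈ 2.275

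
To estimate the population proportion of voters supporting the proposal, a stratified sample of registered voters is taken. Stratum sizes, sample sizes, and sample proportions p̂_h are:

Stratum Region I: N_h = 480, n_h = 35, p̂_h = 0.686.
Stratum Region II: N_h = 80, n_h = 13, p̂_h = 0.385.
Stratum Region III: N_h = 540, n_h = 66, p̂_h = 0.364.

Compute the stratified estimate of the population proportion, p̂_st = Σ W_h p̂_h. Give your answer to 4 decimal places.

N = 1100; stratum weights W_h = N_h/N.
p̂_st = Σ W_h p̂_h = (480·0.686 + 80·0.385 + 540·0.364)/1100 = 0.50604

p̂_st ≈ 0.5060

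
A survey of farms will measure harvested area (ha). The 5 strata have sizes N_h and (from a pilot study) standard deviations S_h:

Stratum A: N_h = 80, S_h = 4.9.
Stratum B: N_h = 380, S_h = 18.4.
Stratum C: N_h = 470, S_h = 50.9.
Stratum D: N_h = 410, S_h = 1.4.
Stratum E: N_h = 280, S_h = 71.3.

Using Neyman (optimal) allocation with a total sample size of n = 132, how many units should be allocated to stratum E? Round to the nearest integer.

Neyman allocation: n_h = n · N_h S_h / Σ N_i S_i, with n = 132.
  stratum A: N_h·S_h = 80·4.9 = 392.00
  stratum B: N_h·S_h = 380·18.4 = 6992.00
  stratum C: N_h·S_h = 470·50.9 = 23923.00
  stratum D: N_h·S_h = 410·1.4 = 574.00
  stratum E: N_h·S_h = 280·71.3 = 19964.00
Σ N_h S_h = 51845.00
n for stratum E = 132·19964.00/51845.00 = 50.829 → 51

51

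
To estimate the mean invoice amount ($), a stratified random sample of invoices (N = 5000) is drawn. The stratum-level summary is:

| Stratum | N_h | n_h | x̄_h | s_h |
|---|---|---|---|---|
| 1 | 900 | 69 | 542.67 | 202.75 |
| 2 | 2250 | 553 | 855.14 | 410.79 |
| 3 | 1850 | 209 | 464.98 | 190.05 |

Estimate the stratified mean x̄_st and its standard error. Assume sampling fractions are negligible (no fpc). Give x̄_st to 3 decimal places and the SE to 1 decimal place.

x̄_st = Σ W_h x̄_h = (900·542.67 + 2250·855.14 + 1850·464.98)/5000 = 654.53620
V̂(x̄_st) = Σ W_h² s_h²/n_h, with W_h = N_h/N and N = 5000:
  stratum 1: (900/5000)²·202.75²/69 = 19.3027
  stratum 2: (2250/5000)²·410.79²/553 = 61.793
  stratum 3: (1850/5000)²·190.05²/209 = 23.6588
V̂(x̄_st) = 104.755
SE(x̄_st) = √104.755 = 10.235

x̄_st ≈ 654.536, SE ≈ 10.2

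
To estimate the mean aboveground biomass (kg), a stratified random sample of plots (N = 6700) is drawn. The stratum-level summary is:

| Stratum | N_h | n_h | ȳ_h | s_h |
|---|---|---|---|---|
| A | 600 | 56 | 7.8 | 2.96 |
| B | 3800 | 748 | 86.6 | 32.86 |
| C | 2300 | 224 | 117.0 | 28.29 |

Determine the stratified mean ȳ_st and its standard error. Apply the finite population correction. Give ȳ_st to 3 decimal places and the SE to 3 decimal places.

ȳ_st = Σ W_h ȳ_h = (600·7.8 + 3800·86.6 + 2300·117.0)/6700 = 89.97910
V̂(ȳ_st) = Σ W_h² (1 − n_h/N_h) s_h²/n_h, with W_h = N_h/N and N = 6700:
  stratum A: (600/6700)²·(1 − 56/600)·2.96²/56 = 0.00113762
  stratum B: (3800/6700)²·(1 − 748/3800)·32.86²/748 = 0.372951
  stratum C: (2300/6700)²·(1 − 224/2300)·28.29²/224 = 0.380035
V̂(ȳ_st) = 0.754124
SE(ȳ_st) = √0.754124 = 0.868403

ȳ_st ≈ 89.979, SE ≈ 0.868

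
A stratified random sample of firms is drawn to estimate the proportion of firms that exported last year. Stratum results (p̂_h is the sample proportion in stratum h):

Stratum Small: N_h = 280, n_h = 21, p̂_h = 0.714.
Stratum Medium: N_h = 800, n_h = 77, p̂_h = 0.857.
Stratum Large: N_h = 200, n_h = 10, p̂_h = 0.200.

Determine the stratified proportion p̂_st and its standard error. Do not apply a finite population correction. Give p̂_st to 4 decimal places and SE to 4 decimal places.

N = 1280; stratum weights W_h = N_h/N.
p̂_st = Σ W_h p̂_h = (280·0.714 + 800·0.857 + 200·0.200)/1280 = 0.72306
V̂(p̂_st) = Σ W_h² p̂_h(1−p̂_h)/(n_h−1):
  stratum Small: (280/1280)²·0.714·0.286/20 = 0.000488574
  stratum Medium: (800/1280)²·0.857·0.143/76 = 0.000629888
  stratum Large: (200/1280)²·0.200·0.800/9 = 0.000434028
V̂(p̂_st) = 0.00155249; SE = √V̂ = 0.0394016

p̂_st ≈ 0.7231, SE ≈ 0.0394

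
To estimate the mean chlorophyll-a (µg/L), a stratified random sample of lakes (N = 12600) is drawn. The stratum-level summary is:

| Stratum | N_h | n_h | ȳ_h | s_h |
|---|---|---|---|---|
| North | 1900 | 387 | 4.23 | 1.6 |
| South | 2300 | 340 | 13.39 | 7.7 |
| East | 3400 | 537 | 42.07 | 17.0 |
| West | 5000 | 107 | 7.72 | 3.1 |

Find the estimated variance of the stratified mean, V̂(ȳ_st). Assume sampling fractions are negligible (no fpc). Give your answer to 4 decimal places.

V̂(ȳ_st) = Σ W_h² s_h²/n_h, with W_h = N_h/N and N = 12600:
  stratum North: (1900/12600)²·1.6²/387 = 0.000150416
  stratum South: (2300/12600)²·7.7²/340 = 0.00581055
  stratum East: (3400/12600)²·17.0²/537 = 0.0391868
  stratum West: (5000/12600)²·3.1²/107 = 0.0141429
V̂(ȳ_st) = 0.0592907

V̂(ȳ_st) ≈ 0.0593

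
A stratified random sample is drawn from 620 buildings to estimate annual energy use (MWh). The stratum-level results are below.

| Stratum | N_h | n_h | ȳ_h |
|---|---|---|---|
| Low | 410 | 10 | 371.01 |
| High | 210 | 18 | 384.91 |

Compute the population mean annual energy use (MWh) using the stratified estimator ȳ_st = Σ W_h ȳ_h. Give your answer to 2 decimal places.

ȳ_st ≈ 375.72

N = Σ N_h = 620. Stratum weights W_h = N_h/N.
ȳ_st = (410·371.01 + 210·384.91) / 620 = 375.7181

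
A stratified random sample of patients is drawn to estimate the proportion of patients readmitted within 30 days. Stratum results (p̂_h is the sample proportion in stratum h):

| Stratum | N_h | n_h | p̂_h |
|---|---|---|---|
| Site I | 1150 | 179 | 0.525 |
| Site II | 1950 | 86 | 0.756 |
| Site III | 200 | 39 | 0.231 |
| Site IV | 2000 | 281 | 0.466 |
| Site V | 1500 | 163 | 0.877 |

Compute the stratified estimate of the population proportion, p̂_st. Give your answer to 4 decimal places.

N = 6800; stratum weights W_h = N_h/N.
p̂_st = Σ W_h p̂_h = (1150·0.525 + 1950·0.756 + 200·0.231 + 2000·0.466 + 1500·0.877)/6800 = 0.64289

p̂_st ≈ 0.6429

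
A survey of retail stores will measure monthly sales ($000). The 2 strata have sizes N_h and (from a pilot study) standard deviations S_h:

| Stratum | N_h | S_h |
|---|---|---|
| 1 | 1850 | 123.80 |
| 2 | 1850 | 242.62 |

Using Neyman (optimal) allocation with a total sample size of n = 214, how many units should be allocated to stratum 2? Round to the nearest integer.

142

Neyman allocation: n_h = n · N_h S_h / Σ N_i S_i, with n = 214.
  stratum 1: N_h·S_h = 1850·123.80 = 229030.00
  stratum 2: N_h·S_h = 1850·242.62 = 448847.00
Σ N_h S_h = 677877.00
n for stratum 2 = 214·448847.00/677877.00 = 141.697 → 142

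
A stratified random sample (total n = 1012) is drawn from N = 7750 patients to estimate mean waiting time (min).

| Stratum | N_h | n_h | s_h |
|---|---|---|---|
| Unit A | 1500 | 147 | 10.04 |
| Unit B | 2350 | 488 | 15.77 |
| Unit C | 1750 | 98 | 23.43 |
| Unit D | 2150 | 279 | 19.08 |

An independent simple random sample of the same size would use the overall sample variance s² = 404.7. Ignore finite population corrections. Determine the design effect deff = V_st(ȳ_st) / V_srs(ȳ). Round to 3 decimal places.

V̂(ȳ_st) = Σ W_h² s_h²/n_h, with W_h = N_h/N and N = 7750:
  stratum Unit A: (1500/7750)²·10.04²/147 = 0.0256879
  stratum Unit B: (2350/7750)²·15.77²/488 = 0.0468572
  stratum Unit C: (1750/7750)²·23.43²/98 = 0.285622
  stratum Unit D: (2150/7750)²·19.08²/279 = 0.100421
V_st = 0.458588
V_srs = s²/n = 404.7/1012 = 0.399901
deff = V_st / V_srs = 0.458588/0.399901 = 1.1468

deff ≈ 1.147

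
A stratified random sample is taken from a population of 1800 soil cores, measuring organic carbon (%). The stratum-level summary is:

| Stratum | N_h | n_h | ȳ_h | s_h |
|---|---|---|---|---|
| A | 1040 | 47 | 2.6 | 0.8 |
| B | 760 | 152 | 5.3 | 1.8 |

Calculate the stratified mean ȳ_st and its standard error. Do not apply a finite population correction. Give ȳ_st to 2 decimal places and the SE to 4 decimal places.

ȳ_st = Σ W_h ȳ_h = (1040·2.6 + 760·5.3)/1800 = 3.74000
V̂(ȳ_st) = Σ W_h² s_h²/n_h, with W_h = N_h/N and N = 1800:
  stratum A: (1040/1800)²·0.8²/47 = 0.00454573
  stratum B: (760/1800)²·1.8²/152 = 0.0038
V̂(ȳ_st) = 0.00834573
SE(ȳ_st) = √0.00834573 = 0.091355

ȳ_st ≈ 3.74, SE ≈ 0.0914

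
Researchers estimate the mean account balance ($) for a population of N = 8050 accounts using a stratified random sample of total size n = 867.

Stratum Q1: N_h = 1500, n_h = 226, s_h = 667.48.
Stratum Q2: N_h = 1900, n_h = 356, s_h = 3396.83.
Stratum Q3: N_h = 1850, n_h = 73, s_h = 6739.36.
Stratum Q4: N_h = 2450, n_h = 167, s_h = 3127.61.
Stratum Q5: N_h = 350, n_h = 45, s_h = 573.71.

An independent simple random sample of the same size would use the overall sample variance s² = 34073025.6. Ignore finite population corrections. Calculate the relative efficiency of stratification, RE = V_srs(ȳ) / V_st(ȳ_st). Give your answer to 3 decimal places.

RE ≈ 0.978

V̂(ȳ_st) = Σ W_h² s_h²/n_h, with W_h = N_h/N and N = 8050:
  stratum Q1: (1500/8050)²·667.48²/226 = 68.4477
  stratum Q2: (1900/8050)²·3396.83²/356 = 1805.56
  stratum Q3: (1850/8050)²·6739.36²/73 = 32859.9
  stratum Q4: (2450/8050)²·3127.61²/167 = 5425.62
  stratum Q5: (350/8050)²·573.71²/45 = 13.8266
V_st = 40173.3
V_srs = s²/n = 34073025.6/867 = 39299.9
Relative efficiency = V_srs / V_st = 39299.9/40173.3 = 0.9783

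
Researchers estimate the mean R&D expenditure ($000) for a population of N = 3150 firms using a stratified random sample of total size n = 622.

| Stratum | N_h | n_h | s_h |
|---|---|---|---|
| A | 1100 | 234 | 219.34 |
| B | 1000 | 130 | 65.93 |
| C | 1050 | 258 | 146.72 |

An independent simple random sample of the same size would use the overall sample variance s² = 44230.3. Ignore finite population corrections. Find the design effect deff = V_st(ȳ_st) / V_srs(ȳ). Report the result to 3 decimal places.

V̂(ȳ_st) = Σ W_h² s_h²/n_h, with W_h = N_h/N and N = 3150:
  stratum A: (1100/3150)²·219.34²/234 = 25.0717
  stratum B: (1000/3150)²·65.93²/130 = 3.36978
  stratum C: (1050/3150)²·146.72²/258 = 9.27078
V_st = 37.7123
V_srs = s²/n = 44230.3/622 = 71.1098
deff = V_st / V_srs = 37.7123/71.1098 = 0.5303

deff ≈ 0.530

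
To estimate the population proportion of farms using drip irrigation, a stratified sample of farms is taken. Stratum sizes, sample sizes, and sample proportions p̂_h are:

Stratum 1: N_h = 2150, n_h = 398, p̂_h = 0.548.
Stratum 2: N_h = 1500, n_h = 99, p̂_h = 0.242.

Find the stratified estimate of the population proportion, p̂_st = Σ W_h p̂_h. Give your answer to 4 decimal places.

N = 3650; stratum weights W_h = N_h/N.
p̂_st = Σ W_h p̂_h = (2150·0.548 + 1500·0.242)/3650 = 0.42225

p̂_st ≈ 0.4222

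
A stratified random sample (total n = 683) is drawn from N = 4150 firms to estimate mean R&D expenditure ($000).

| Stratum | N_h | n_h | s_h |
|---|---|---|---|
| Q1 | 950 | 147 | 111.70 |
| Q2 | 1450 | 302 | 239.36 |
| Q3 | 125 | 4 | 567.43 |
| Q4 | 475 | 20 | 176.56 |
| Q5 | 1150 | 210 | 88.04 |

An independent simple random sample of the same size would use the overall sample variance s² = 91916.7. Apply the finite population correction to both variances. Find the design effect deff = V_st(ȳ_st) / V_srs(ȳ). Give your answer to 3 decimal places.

deff ≈ 1.020

V̂(ȳ_st) = Σ W_h² (1 − n_h/N_h) s_h²/n_h, with W_h = N_h/N and N = 4150:
  stratum Q1: (950/4150)²·(1 − 147/950)·111.70²/147 = 3.75952
  stratum Q2: (1450/4150)²·(1 − 302/1450)·239.36²/302 = 18.3362
  stratum Q3: (125/4150)²·(1 − 4/125)·567.43²/4 = 70.6909
  stratum Q4: (475/4150)²·(1 − 20/475)·176.56²/20 = 19.5598
  stratum Q5: (1150/4150)²·(1 − 210/1150)·88.04²/210 = 2.3167
V_st = 114.663
V_srs = (1 − 683/4150)·91916.7/683 = 112.429
deff = V_st / V_srs = 114.663/112.429 = 1.0199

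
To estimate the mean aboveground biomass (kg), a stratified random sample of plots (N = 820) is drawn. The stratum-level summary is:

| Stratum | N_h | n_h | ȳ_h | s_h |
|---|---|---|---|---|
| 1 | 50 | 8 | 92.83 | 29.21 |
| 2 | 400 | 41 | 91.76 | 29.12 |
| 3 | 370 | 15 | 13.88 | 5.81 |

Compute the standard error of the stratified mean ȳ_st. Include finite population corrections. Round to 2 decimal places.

V̂(ȳ_st) = Σ W_h² (1 − n_h/N_h) s_h²/n_h, with W_h = N_h/N and N = 820:
  stratum 1: (50/820)²·(1 − 8/50)·29.21²/8 = 0.333092
  stratum 2: (400/820)²·(1 − 41/400)·29.12²/41 = 4.41698
  stratum 3: (370/820)²·(1 − 15/370)·5.81²/15 = 0.439606
V̂(ȳ_st) = 5.18968
SE(ȳ_st) = √5.18968 = 2.27809

SE(ȳ_st) ≈ 2.28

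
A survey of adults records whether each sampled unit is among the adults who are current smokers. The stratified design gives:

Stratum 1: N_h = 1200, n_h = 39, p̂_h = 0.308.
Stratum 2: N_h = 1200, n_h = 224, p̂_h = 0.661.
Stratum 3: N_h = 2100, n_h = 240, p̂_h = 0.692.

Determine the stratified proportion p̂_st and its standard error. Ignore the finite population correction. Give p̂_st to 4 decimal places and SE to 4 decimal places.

p̂_st ≈ 0.5813, SE ≈ 0.0258

N = 4500; stratum weights W_h = N_h/N.
p̂_st = Σ W_h p̂_h = (1200·0.308 + 1200·0.661 + 2100·0.692)/4500 = 0.58133
V̂(p̂_st) = Σ W_h² p̂_h(1−p̂_h)/(n_h−1):
  stratum 1: (1200/4500)²·0.308·0.692/38 = 0.000398851
  stratum 2: (1200/4500)²·0.661·0.339/223 = 7.14552e-05
  stratum 3: (2100/4500)²·0.692·0.308/239 = 0.00019421
V̂(p̂_st) = 0.000664517; SE = √V̂ = 0.0257782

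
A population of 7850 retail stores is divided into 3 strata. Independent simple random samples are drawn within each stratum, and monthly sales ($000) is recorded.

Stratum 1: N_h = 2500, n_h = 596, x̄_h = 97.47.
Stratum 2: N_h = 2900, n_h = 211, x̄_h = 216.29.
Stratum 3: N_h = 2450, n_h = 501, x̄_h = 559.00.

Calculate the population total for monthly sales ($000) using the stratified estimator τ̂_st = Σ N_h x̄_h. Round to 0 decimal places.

τ̂_st ≈ 2240466

τ̂_st = Σ N_h x̄_h = 2500·97.47 + 2900·216.29 + 2450·559.00 = 2240466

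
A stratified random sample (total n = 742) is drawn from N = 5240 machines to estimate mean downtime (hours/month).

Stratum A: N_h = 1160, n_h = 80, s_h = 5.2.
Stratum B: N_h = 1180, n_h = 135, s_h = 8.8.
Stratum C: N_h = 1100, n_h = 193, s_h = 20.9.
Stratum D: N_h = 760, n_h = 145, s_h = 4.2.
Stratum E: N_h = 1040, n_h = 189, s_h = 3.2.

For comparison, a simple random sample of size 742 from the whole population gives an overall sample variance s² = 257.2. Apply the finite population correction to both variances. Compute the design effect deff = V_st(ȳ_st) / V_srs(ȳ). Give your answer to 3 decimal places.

deff ≈ 0.428

V̂(ȳ_st) = Σ W_h² (1 − n_h/N_h) s_h²/n_h, with W_h = N_h/N and N = 5240:
  stratum A: (1160/5240)²·(1 − 80/1160)·5.2²/80 = 0.0154218
  stratum B: (1180/5240)²·(1 − 135/1180)·8.8²/135 = 0.0257613
  stratum C: (1100/5240)²·(1 − 193/1100)·20.9²/193 = 0.082238
  stratum D: (760/5240)²·(1 − 145/760)·4.2²/145 = 0.00207089
  stratum E: (1040/5240)²·(1 − 189/1040)·3.2²/189 = 0.00174638
V_st = 0.127238
V_srs = (1 − 742/5240)·257.2/742 = 0.297547
deff = V_st / V_srs = 0.127238/0.297547 = 0.4276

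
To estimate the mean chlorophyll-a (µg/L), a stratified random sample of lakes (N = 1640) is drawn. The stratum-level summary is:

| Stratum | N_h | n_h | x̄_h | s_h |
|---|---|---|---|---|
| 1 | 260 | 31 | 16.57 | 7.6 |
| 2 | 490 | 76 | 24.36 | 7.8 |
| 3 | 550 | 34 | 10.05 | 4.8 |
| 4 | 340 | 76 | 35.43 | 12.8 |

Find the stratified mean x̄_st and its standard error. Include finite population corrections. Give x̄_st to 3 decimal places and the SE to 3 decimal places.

x̄_st = Σ W_h x̄_h = (260·16.57 + 490·24.36 + 550·10.05 + 340·35.43)/1640 = 20.62091
V̂(x̄_st) = Σ W_h² (1 − n_h/N_h) s_h²/n_h, with W_h = N_h/N and N = 1640:
  stratum 1: (260/1640)²·(1 − 31/260)·7.6²/31 = 0.0412465
  stratum 2: (490/1640)²·(1 − 76/490)·7.8²/76 = 0.0603788
  stratum 3: (550/1640)²·(1 − 34/550)·4.8²/34 = 0.0715037
  stratum 4: (340/1640)²·(1 − 76/340)·12.8²/76 = 0.0719451
V̂(x̄_st) = 0.245074
SE(x̄_st) = √0.245074 = 0.49505

x̄_st ≈ 20.621, SE ≈ 0.495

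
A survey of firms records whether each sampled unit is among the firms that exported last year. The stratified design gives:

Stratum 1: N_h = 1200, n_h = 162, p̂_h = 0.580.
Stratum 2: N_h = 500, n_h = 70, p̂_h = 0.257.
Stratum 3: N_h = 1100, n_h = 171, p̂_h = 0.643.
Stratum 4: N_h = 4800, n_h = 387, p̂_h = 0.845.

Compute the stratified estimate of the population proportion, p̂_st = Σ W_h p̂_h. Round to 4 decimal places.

p̂_st ≈ 0.7352

N = 7600; stratum weights W_h = N_h/N.
p̂_st = Σ W_h p̂_h = (1200·0.580 + 500·0.257 + 1100·0.643 + 4800·0.845)/7600 = 0.73524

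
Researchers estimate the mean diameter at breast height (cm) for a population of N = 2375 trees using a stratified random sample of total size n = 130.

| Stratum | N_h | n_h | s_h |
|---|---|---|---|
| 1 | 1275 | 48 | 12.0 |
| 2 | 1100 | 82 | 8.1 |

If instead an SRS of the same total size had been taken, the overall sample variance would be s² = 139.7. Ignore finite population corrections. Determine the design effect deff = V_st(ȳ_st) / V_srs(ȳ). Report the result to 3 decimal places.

V̂(ȳ_st) = Σ W_h² s_h²/n_h, with W_h = N_h/N and N = 2375:
  stratum 1: (1275/2375)²·12.0²/48 = 0.864598
  stratum 2: (1100/2375)²·8.1²/82 = 0.171638
V_st = 1.03624
V_srs = s²/n = 139.7/130 = 1.07462
deff = V_st / V_srs = 1.03624/1.07462 = 0.9643

deff ≈ 0.964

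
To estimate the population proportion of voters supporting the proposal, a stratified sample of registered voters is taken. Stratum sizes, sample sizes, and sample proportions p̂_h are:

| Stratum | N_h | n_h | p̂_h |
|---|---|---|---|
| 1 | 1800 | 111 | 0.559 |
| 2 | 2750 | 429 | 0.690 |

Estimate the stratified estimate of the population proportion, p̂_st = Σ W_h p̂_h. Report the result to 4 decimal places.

p̂_st ≈ 0.6382

N = 4550; stratum weights W_h = N_h/N.
p̂_st = Σ W_h p̂_h = (1800·0.559 + 2750·0.690)/4550 = 0.63818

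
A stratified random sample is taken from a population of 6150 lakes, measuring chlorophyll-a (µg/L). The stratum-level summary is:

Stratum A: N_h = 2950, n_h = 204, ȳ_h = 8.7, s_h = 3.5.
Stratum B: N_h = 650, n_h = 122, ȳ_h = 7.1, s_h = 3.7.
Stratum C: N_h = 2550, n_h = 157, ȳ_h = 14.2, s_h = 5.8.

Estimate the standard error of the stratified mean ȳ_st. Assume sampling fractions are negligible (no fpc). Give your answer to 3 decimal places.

SE(ȳ_st) ≈ 0.228

V̂(ȳ_st) = Σ W_h² s_h²/n_h, with W_h = N_h/N and N = 6150:
  stratum A: (2950/6150)²·3.5²/204 = 0.0138166
  stratum B: (650/6150)²·3.7²/122 = 0.00125349
  stratum C: (2550/6150)²·5.8²/157 = 0.0368372
V̂(ȳ_st) = 0.0519072
SE(ȳ_st) = √0.0519072 = 0.227832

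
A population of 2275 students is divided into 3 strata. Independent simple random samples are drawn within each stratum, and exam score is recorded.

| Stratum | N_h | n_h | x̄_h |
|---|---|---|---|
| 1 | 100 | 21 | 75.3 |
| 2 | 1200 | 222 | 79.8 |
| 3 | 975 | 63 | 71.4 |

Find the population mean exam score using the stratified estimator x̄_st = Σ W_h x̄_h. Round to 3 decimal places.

x̄_st ≈ 76.002

N = Σ N_h = 2275. Stratum weights W_h = N_h/N.
x̄_st = (100·75.3 + 1200·79.8 + 975·71.4) / 2275 = 76.00220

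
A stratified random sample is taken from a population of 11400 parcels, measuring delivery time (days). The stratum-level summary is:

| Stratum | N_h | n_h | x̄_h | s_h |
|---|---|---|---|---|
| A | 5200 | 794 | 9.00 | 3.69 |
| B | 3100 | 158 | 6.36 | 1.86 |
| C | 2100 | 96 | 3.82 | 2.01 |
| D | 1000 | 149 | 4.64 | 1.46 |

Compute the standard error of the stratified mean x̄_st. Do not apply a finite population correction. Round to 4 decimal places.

V̂(x̄_st) = Σ W_h² s_h²/n_h, with W_h = N_h/N and N = 11400:
  stratum A: (5200/11400)²·3.69²/794 = 0.00356804
  stratum B: (3100/11400)²·1.86²/158 = 0.00161913
  stratum C: (2100/11400)²·2.01²/96 = 0.00142807
  stratum D: (1000/11400)²·1.46²/149 = 0.00011008
V̂(x̄_st) = 0.00672532
SE(x̄_st) = √0.00672532 = 0.082008

SE(x̄_st) ≈ 0.0820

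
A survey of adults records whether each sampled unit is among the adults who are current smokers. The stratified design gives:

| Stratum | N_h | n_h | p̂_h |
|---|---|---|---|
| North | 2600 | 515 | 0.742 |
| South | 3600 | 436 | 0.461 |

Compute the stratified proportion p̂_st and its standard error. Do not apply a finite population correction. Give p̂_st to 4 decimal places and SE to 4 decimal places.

p̂_st ≈ 0.5788, SE ≈ 0.0161

N = 6200; stratum weights W_h = N_h/N.
p̂_st = Σ W_h p̂_h = (2600·0.742 + 3600·0.461)/6200 = 0.57884
V̂(p̂_st) = Σ W_h² p̂_h(1−p̂_h)/(n_h−1):
  stratum North: (2600/6200)²·0.742·0.258/514 = 6.54974e-05
  stratum South: (3600/6200)²·0.461·0.539/435 = 0.000192585
V̂(p̂_st) = 0.000258082; SE = √V̂ = 0.0160649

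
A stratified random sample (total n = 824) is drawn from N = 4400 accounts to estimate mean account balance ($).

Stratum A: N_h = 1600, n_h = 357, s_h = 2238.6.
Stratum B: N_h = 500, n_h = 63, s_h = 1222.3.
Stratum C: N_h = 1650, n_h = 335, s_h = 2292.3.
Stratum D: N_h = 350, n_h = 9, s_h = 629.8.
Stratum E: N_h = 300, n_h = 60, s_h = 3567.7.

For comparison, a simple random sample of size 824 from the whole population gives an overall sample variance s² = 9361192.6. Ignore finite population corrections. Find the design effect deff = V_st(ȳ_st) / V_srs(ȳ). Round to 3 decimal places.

deff ≈ 0.496

V̂(ȳ_st) = Σ W_h² s_h²/n_h, with W_h = N_h/N and N = 4400:
  stratum A: (1600/4400)²·2238.6²/357 = 1856.18
  stratum B: (500/4400)²·1222.3²/63 = 306.231
  stratum C: (1650/4400)²·2292.3²/335 = 2205.77
  stratum D: (350/4400)²·629.8²/9 = 278.865
  stratum E: (300/4400)²·3567.7²/60 = 986.194
V_st = 5633.24
V_srs = s²/n = 9361192.6/824 = 11360.7
deff = V_st / V_srs = 5633.24/11360.7 = 0.4959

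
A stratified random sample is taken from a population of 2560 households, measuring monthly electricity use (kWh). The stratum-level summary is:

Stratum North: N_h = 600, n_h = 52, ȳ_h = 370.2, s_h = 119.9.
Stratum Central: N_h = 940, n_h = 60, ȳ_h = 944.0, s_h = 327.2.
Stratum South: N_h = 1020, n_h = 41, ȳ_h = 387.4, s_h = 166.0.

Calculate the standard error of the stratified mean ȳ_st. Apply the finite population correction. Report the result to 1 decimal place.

SE(ȳ_st) ≈ 18.5

V̂(ȳ_st) = Σ W_h² (1 − n_h/N_h) s_h²/n_h, with W_h = N_h/N and N = 2560:
  stratum North: (600/2560)²·(1 − 52/600)·119.9²/52 = 13.8703
  stratum Central: (940/2560)²·(1 − 60/940)·327.2²/60 = 225.219
  stratum South: (1020/2560)²·(1 − 41/1020)·166.0²/41 = 102.408
V̂(ȳ_st) = 341.498
SE(ȳ_st) = √341.498 = 18.4797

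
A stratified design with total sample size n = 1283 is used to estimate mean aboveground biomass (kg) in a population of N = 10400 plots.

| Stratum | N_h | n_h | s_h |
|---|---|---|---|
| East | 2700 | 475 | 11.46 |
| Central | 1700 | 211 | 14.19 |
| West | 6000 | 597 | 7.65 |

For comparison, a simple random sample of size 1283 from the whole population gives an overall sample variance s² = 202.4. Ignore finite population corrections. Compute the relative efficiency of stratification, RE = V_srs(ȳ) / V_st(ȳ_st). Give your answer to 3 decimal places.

V̂(ȳ_st) = Σ W_h² s_h²/n_h, with W_h = N_h/N and N = 10400:
  stratum East: (2700/10400)²·11.46²/475 = 0.0186353
  stratum Central: (1700/10400)²·14.19²/211 = 0.0254984
  stratum West: (6000/10400)²·7.65²/597 = 0.0326275
V_st = 0.0767613
V_srs = s²/n = 202.4/1283 = 0.157755
Relative efficiency = V_srs / V_st = 0.157755/0.0767613 = 2.0551

RE ≈ 2.055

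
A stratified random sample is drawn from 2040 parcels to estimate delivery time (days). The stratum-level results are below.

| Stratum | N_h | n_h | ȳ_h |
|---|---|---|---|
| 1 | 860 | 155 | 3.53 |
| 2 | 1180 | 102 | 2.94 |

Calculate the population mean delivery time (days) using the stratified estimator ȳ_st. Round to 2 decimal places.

ȳ_st ≈ 3.19

N = Σ N_h = 2040. Stratum weights W_h = N_h/N.
ȳ_st = (860·3.53 + 1180·2.94) / 2040 = 3.1887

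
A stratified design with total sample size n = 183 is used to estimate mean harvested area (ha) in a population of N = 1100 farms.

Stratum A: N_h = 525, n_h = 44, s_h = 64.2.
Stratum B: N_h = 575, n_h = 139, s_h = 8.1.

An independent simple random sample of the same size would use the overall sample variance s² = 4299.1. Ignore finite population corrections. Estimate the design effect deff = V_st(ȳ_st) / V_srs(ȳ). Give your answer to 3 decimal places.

deff ≈ 0.914

V̂(ȳ_st) = Σ W_h² s_h²/n_h, with W_h = N_h/N and N = 1100:
  stratum A: (525/1100)²·64.2²/44 = 21.3378
  stratum B: (575/1100)²·8.1²/139 = 0.128975
V_st = 21.4668
V_srs = s²/n = 4299.1/183 = 23.4923
deff = V_st / V_srs = 21.4668/23.4923 = 0.9138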